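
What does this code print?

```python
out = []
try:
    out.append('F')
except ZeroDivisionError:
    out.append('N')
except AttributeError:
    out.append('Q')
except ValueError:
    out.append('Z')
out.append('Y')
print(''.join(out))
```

Execution trace: 'F' (try body, no exception) → 'Y' (after the try/except). Output: FY

Answer: FY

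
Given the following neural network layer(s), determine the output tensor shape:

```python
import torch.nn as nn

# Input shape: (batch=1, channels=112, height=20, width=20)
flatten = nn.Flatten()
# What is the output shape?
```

Input: (1, 112, 20, 20) -> Output: (1, 44800)

Answer: (1, 44800)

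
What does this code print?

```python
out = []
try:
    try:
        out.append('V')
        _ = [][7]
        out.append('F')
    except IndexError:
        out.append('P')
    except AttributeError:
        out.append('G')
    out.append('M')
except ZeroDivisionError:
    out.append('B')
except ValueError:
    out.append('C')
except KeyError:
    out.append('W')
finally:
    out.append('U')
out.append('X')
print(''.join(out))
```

Execution trace: 'V' (inner try body) → 'P' (inner except IndexError) → 'M' (try body, no exception) → 'U' (finally) → 'X' (after the try/except). Output: VPMUX

Answer: VPMUX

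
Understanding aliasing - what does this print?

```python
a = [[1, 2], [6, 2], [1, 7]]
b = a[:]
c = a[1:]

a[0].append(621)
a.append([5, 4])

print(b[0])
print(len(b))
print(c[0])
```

Key concept: slice with nested mutation.
Step by step:
`a = [[1, 2], [6, 2], [1, 7]]` → a = [[1, 2], [6, 2], [1, 7]]
`b = a[:]` → b = [[1, 2], [6, 2], [1, 7]]
`c = a[1:]` → c = [[6, 2], [1, 7]]
`a[0].append(621)` → a = [[1, 2, 621], [6, 2], [1, 7]]; b = [[1, 2, 621], [6, 2], [1, 7]]
`a.append([5, 4])` → a = [[1, 2, 621], [6, 2], [1, 7], [5, 4]]
`print(b[0])` → prints [1, 2, 621]
`print(len(b))` → prints 3
`print(c[0])` → prints [6, 2]

Answer:
[1, 2, 621]
3
[6, 2]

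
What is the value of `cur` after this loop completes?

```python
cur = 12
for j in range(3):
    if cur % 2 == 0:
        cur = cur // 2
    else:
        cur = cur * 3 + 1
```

Collatz-style transformation from 12
`cur` takes the values: 12 → 6 → 3 → 10

Answer: 10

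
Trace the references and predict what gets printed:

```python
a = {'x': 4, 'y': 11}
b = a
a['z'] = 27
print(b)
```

Key concept: dict aliasing.
Step by step:
`a = {'x': 4, 'y': 11}` → a = {'x': 4, 'y': 11}
`b = a` → b = {'x': 4, 'y': 11} (same object as a)
`a['z'] = 27` → a = {'x': 4, 'y': 11, 'z': 27} (same object as b); b = {'x': 4, 'y': 11, 'z': 27} (same object as a)
`print(b)` → prints {'x': 4, 'y': 11, 'z': 27}

Answer: {'x': 4, 'y': 11, 'z': 27}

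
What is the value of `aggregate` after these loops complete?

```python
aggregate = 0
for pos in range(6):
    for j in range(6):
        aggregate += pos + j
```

Sum of all pos+j for pos,j in 6x6
`aggregate` takes the values: 0 → 1 → 3 → 6 → 10 → 15 → 16 → 18 → 21 → 25 → 30 → 36 → 38 → 41 → 45 → 50 → 56 → 63 → 66 → 70 → 75 → 81 → 88 → 96 → 100 → 105 → 111 → 118 → 126 → 135 → 140 → 146 → 153 → 161 → 170 → 180

Answer: 180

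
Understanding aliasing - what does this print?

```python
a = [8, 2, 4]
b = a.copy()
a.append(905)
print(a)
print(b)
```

Key concept: list.copy() creates independent copy.
Step by step:
`a = [8, 2, 4]` → a = [8, 2, 4]
`b = a.copy()` → b = [8, 2, 4]
`a.append(905)` → a = [8, 2, 4, 905]
`print(a)` → prints [8, 2, 4, 905]
`print(b)` → prints [8, 2, 4]

Answer:
[8, 2, 4, 905]
[8, 2, 4]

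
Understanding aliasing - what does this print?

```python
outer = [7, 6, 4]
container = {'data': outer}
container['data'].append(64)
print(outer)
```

Key concept: dict holds reference to list.
Step by step:
`outer = [7, 6, 4]` → outer = [7, 6, 4]
`container = {'data': outer}` → container = {'data': [7, 6, 4]}
`container['data'].append(64)` → outer = [7, 6, 4, 64]; container = {'data': [7, 6, 4, 64]}
`print(outer)` → prints [7, 6, 4, 64]

Answer: [7, 6, 4, 64]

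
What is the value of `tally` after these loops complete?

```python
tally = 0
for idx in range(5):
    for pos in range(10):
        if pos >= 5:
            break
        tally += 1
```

Inner breaks at 5, outer runs 5 times
`tally` takes the values: 0 → 1 → 2 → 3 → 4 → 5 → 6 → 7 → 8 → 9 → 10 → 11 → 12 → 13 → 14 → 15 → 16 → 17 → 18 → 19 → 20 → 21 → 22 → 23 → 24 → 25

Answer: 25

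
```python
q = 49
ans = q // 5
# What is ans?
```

Trace:
`q = 49` → q = 49
`ans = q // 5` → ans = 9
So ans = 9

Answer: 9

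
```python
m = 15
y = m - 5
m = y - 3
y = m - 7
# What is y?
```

Trace:
`m = 15` → m = 15
`y = m - 5` → y = 10
`m = y - 3` → m = 7
`y = m - 7` → y = 0
So y = 0

Answer: 0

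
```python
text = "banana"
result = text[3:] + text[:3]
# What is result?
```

Trace:
`text = "banana"` → text = 'banana'
`result = text[3:] + text[:3]` → result = 'anaban'
So result = 'anaban'

Answer: 'anaban'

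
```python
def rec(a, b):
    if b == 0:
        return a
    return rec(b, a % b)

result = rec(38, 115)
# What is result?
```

rec(38, 115) -> rec(115, 38) -> rec(38, 1) -> rec(1, 0) -> 1

Answer: 1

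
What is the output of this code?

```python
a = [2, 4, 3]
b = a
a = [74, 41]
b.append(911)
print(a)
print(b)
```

Key concept: rebinding vs mutation: a is rebound to a new list, b still points at the original.
Step by step:
`a = [2, 4, 3]` → a = [2, 4, 3]
`b = a` → b = [2, 4, 3] (same object as a)
`a = [74, 41]` → a = [74, 41]
`b.append(911)` → b = [2, 4, 3, 911]
`print(a)` → prints [74, 41]
`print(b)` → prints [2, 4, 3, 911]

Answer:
[74, 41]
[2, 4, 3, 911]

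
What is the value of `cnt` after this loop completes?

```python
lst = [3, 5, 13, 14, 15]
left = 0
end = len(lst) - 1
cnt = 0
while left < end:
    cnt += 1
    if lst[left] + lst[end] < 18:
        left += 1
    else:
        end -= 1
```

Steps to find pair summing to 18
`cnt` takes the values: 0 → 1 → 2 → 3 → 4

Answer: 4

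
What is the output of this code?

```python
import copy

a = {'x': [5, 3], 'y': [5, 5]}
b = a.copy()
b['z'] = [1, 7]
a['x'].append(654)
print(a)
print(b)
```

Key concept: shallow copy of dict with mutable values.
Step by step:
`a = {'x': [5, 3], 'y': [5, 5]}` → a = {'x': [5, 3], 'y': [5, 5]}
`b = a.copy()` → b = {'x': [5, 3], 'y': [5, 5]}
`b['z'] = [1, 7]` → b = {'x': [5, 3], 'y': [5, 5], 'z': [1, 7]}
`a['x'].append(654)` → a = {'x': [5, 3, 654], 'y': [5, 5]}; b = {'x': [5, 3, 654], 'y': [5, 5], 'z': [1, 7]}
`print(a)` → prints {'x': [5, 3, 654], 'y': [5, 5]}
`print(b)` → prints {'x': [5, 3, 654], 'y': [5, 5], 'z': [1, 7]}

Answer:
{'x': [5, 3, 654], 'y': [5, 5]}
{'x': [5, 3, 654], 'y': [5, 5], 'z': [1, 7]}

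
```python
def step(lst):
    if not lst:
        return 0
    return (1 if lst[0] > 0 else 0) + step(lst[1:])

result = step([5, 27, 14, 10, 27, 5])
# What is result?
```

Count of positive elements in [5, 27, 14, 10, 27, 5] = 6

Answer: 6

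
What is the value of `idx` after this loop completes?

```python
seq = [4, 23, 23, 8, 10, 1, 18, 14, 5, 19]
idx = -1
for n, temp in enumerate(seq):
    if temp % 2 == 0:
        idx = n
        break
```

First even number index in [4, 23, 23, 8, 10, 1, 18, 14, 5, 19]
`idx` takes the values: -1 → 0

Answer: 0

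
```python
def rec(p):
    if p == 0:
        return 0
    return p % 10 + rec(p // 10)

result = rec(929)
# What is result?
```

Sum of digits of 929: 9 + 2 + 9 = 20

Answer: 20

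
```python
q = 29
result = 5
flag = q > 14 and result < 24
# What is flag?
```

Trace:
`q = 29` → q = 29
`result = 5` → result = 5
`flag = q > 14 and result < 24` → flag = True
So flag = True

Answer: True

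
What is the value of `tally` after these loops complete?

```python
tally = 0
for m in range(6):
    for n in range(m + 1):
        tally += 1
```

Triangle: 1 + 2 + ... + 6
`tally` takes the values: 0 → 1 → 2 → 3 → 4 → 5 → 6 → 7 → 8 → 9 → 10 → 11 → 12 → 13 → 14 → 15 → 16 → 17 → 18 → 19 → 20 → 21

Answer: 21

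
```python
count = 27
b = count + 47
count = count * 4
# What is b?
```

Trace:
`count = 27` → count = 27
`b = count + 47` → b = 74
`count = count * 4` → count = 108
So b = 74

Answer: 74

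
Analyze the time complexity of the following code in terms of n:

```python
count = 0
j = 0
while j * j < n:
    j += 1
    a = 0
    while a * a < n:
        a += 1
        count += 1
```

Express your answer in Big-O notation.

Each loop level contributes: √n × √n. Multiplying the contributions gives O(n).

Answer: O(n)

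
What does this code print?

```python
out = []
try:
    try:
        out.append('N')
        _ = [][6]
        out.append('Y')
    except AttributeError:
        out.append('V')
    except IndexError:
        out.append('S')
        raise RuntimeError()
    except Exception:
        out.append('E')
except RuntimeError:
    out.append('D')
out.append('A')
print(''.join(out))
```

Execution trace: 'N' (inner try body) → 'S' (inner except IndexError) → 'D' (outer except RuntimeError) → 'A' (after the try/except). Output: NSDA

Answer: NSDA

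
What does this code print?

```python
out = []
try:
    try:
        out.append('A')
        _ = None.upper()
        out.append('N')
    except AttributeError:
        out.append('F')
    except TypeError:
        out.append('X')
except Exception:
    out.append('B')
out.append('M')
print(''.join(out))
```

Execution trace: 'A' (inner try body) → 'F' (inner except AttributeError) → 'M' (after the try/except). Output: AFM

Answer: AFM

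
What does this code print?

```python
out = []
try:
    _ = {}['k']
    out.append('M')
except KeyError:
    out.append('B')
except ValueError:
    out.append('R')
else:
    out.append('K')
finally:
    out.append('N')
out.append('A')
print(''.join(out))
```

Execution trace: 'B' (except KeyError) → 'N' (finally) → 'A' (after the try/except). Output: BNA

Answer: BNA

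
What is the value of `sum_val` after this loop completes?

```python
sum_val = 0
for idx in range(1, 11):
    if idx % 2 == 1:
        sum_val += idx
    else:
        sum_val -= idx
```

Add odd, subtract even
`sum_val` takes the values: 0 → 1 → -1 → 2 → -2 → 3 → -3 → 4 → -4 → 5 → -5

Answer: -5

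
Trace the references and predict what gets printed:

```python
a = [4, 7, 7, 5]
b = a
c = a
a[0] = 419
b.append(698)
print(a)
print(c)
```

Key concept: multiple aliases.
Step by step:
`a = [4, 7, 7, 5]` → a = [4, 7, 7, 5]
`b = a` → b = [4, 7, 7, 5] (same object as a)
`c = a` → c = [4, 7, 7, 5] (same object as a, b)
`a[0] = 419` → a = [419, 7, 7, 5] (same object as b, c); b = [419, 7, 7, 5] (same object as a, c); c = [419, 7, 7, 5] (same object as a, b)
`b.append(698)` → a = [419, 7, 7, 5, 698] (same object as b, c); b = [419, 7, 7, 5, 698] (same object as a, c); c = [419, 7, 7, 5, 698] (same object as a, b)
`print(a)` → prints [419, 7, 7, 5, 698]
`print(c)` → prints [419, 7, 7, 5, 698]

Answer:
[419, 7, 7, 5, 698]
[419, 7, 7, 5, 698]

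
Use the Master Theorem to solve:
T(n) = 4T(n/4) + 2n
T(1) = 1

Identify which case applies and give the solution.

a=4, b=4, f(n)=2n. log_4(4) = 1. Since c=1 = 1, Case 2 applies: T(n) = Θ(n^log_b(a) · log n) = O(n log n).

Answer: O(n log n) - Case 2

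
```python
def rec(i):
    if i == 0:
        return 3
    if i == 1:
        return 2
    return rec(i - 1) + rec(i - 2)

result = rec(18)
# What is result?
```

Build up from base cases: rec(0)=3, rec(1)=2, rec(2)=5, rec(3)=7, rec(4)=12, rec(5)=19, rec(6)=31, ..., rec(18)=9959

Answer: 9959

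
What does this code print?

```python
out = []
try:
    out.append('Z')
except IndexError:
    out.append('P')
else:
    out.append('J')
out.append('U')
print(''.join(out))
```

Execution trace: 'Z' (try body, no exception) → 'J' (else) → 'U' (after the try/except). Output: ZJU

Answer: ZJU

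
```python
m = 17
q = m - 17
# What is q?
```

Trace:
`m = 17` → m = 17
`q = m - 17` → q = 0
So q = 0

Answer: 0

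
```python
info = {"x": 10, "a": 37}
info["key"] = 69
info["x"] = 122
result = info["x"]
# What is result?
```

Trace:
`info = {"x": 10, "a": 37}` → info = {'x': 10, 'a': 37}
`info["key"] = 69` → info = {'x': 10, 'a': 37, 'key': 69}
`info["x"] = 122` → info = {'x': 122, 'a': 37, 'key': 69}
`result = info["x"]` → result = 122
So result = 122

Answer: 122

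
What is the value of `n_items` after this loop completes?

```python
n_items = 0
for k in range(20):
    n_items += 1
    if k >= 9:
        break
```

Loop breaks when k reaches 9, n_items is 10
`n_items` takes the values: 0 → 1 → 2 → 3 → 4 → 5 → 6 → 7 → 8 → 9 → 10

Answer: 10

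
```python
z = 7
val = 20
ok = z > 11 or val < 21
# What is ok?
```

Trace:
`z = 7` → z = 7
`val = 20` → val = 20
`ok = z > 11 or val < 21` → ok = True
So ok = True

Answer: True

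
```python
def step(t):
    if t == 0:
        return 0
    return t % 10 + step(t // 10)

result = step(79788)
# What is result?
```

Sum of digits of 79788: 8 + 8 + 7 + 9 + 7 = 39

Answer: 39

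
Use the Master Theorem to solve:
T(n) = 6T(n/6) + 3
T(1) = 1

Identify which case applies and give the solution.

a=6, b=6, f(n)=3. log_6(6) = 1. Since c=0 < 1, Case 1 applies: T(n) = Θ(n^log_b(a)) = O(n).

Answer: O(n) - Case 1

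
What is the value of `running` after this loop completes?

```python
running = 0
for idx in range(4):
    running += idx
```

Sum of 0 to 3 = 6
`running` takes the values: 0 → 1 → 3 → 6

Answer: 6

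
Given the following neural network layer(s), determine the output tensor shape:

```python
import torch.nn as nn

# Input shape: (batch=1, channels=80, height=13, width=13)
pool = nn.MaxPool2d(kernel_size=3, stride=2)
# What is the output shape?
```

Input: (1, 80, 13, 13) -> Output: (1, 80, 6, 6)

Answer: (1, 80, 6, 6)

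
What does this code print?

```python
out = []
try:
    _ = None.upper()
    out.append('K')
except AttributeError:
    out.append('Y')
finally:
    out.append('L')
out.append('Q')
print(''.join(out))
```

Execution trace: 'Y' (except AttributeError) → 'L' (finally) → 'Q' (after the try/except). Output: YLQ

Answer: YLQ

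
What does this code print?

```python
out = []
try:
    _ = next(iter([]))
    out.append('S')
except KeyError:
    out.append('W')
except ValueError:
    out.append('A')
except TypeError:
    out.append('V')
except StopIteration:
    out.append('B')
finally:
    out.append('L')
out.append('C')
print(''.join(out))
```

Execution trace: 'B' (except StopIteration) → 'L' (finally) → 'C' (after the try/except). Output: BLC

Answer: BLC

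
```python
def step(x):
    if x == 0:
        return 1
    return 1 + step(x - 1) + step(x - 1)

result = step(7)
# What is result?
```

step(x) = 1 + 2·step(x-1), step(0)=1. Closed form: (1+1)·2^7 - 1 = 255.

Answer: 255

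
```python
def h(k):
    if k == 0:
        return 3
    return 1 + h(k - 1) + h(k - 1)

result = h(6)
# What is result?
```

h(k) = 1 + 2·h(k-1), h(0)=3. Closed form: (3+1)·2^6 - 1 = 255.

Answer: 255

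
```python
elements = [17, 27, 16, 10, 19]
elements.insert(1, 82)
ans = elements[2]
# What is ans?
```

Trace:
`elements = [17, 27, 16, 10, 19]` → elements = [17, 27, 16, 10, 19]
`elements.insert(1, 82)` → elements = [17, 82, 27, 16, 10, 19]
`ans = elements[2]` → ans = 27
So ans = 27

Answer: 27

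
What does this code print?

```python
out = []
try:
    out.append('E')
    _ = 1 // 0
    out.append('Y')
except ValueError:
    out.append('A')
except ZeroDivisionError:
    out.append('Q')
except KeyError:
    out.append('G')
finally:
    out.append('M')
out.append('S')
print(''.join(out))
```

Execution trace: 'E' (try body) → 'Q' (except ZeroDivisionError) → 'M' (finally) → 'S' (after the try/except). Output: EQMS

Answer: EQMS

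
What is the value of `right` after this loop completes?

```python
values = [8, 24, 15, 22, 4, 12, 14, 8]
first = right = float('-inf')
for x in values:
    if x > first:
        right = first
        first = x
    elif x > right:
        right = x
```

Second largest (with repeats) in [8, 24, 15, 22, 4, 12, 14, 8]
`right` takes the values: -inf → 8 → 15 → 22

Answer: 22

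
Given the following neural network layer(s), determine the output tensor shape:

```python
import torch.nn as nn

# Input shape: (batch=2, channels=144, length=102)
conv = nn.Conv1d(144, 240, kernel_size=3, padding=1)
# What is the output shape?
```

Input: (2, 144, 102) -> Output: (2, 240, 102)

Answer: (2, 240, 102)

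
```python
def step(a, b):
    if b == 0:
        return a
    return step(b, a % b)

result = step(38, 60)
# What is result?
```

step(38, 60) -> step(60, 38) -> step(38, 22) -> step(22, 16) -> step(16, 6) -> step(6, 4) -> step(4, 2) -> step(2, 0) -> 2

Answer: 2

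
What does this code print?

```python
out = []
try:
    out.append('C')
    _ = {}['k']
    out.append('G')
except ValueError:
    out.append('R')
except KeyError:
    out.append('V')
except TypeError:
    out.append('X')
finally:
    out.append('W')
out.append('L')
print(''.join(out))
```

Execution trace: 'C' (try body) → 'V' (except KeyError) → 'W' (finally) → 'L' (after the try/except). Output: CVWL

Answer: CVWL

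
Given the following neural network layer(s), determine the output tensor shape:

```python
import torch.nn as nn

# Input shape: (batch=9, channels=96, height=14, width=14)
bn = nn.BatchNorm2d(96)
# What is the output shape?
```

Input: (9, 96, 14, 14) -> Output: (9, 96, 14, 14)

Answer: (9, 96, 14, 14)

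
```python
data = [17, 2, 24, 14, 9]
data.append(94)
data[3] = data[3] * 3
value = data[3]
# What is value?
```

Trace:
`data = [17, 2, 24, 14, 9]` → data = [17, 2, 24, 14, 9]
`data.append(94)` → data = [17, 2, 24, 14, 9, 94]
`data[3] = data[3] * 3` → data = [17, 2, 24, 42, 9, 94]
`value = data[3]` → value = 42
So value = 42

Answer: 42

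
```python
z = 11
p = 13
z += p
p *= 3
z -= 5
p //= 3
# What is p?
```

Trace:
`z = 11` → z = 11
`p = 13` → p = 13
`z += p` → z = 24
`p *= 3` → p = 39
`z -= 5` → z = 19
`p //= 3` → p = 13
So p = 13

Answer: 13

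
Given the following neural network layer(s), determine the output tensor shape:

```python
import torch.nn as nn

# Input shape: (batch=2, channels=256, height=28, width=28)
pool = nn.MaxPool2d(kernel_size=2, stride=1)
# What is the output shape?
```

Input: (2, 256, 28, 28) -> Output: (2, 256, 27, 27)

Answer: (2, 256, 27, 27)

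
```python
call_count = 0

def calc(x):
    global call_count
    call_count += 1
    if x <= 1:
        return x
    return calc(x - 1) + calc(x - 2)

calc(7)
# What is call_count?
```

Calls(x) = 1 + Calls(x-1) + Calls(x-2); Calls(0)=Calls(1)=1. For x=7 this gives 41.

Answer: 41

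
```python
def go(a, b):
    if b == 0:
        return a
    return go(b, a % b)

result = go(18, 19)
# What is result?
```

go(18, 19) -> go(19, 18) -> go(18, 1) -> go(1, 0) -> 1

Answer: 1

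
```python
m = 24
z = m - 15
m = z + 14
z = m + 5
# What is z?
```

Trace:
`m = 24` → m = 24
`z = m - 15` → z = 9
`m = z + 14` → m = 23
`z = m + 5` → z = 28
So z = 28

Answer: 28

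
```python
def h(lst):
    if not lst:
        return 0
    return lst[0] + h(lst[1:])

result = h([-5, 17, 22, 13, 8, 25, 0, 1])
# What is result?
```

(-5) + 17 + 22 + 13 + 8 + 25 + 0 + 1 + 0 = 81

Answer: 81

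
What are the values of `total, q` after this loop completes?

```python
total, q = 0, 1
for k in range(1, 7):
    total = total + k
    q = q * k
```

Sum and factorial of 1 to 6
`total, q` takes the values: (0, 1) → (1, 1) → (3, 1) → (3, 2) → (6, 2) → (6, 6) → (10, 6) → (10, 24) → (15, 24) → (15, 120) → (21, 120) → (21, 720)

Answer: 21, 720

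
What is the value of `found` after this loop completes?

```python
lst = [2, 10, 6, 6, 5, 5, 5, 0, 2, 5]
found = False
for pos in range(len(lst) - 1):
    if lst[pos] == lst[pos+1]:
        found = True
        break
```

Check consecutive duplicates in [2, 10, 6, 6, 5, 5, 5, 0, 2, 5]
`found` takes the values: False → True

Answer: True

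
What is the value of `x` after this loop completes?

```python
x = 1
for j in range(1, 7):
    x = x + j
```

Start at 1, add 1 through 6
`x` takes the values: 1 → 2 → 4 → 7 → 11 → 16 → 22

Answer: 22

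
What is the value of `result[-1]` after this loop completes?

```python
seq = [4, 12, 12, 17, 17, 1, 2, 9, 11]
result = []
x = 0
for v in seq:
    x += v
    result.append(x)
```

Cumulative sum ends at 85
`result` takes the values: [] → [4] → [4, 16] → [4, 16, 28] → [4, 16, 28, 45] → [4, 16, 28, 45, 62] → [4, 16, 28, 45, 62, 63] → [4, 16, 28, 45, 62, 63, 65] → [4, 16, 28, 45, 62, 63, 65, 74] → [4, 16, 28, 45, 62, 63, 65, 74, 85]
So `result[-1]` = 85

Answer: 85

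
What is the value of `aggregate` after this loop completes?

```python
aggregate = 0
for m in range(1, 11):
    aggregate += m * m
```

Sum of squares 1² to 10² = 385
`aggregate` takes the values: 0 → 1 → 5 → 14 → 30 → 55 → 91 → 140 → 204 → 285 → 385

Answer: 385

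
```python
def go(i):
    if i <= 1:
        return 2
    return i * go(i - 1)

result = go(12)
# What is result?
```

go(12) = 12 * 11 * 10 * 9 * 8 * 7 * 6 * 5 * 4 * 3 * 2 * 2 = 958003200

Answer: 958003200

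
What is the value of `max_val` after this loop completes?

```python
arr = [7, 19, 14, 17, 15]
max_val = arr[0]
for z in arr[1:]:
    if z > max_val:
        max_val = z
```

Maximum of [7, 19, 14, 17, 15]
`max_val` takes the values: 7 → 19

Answer: 19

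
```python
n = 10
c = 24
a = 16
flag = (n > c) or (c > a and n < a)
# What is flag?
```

Trace:
`n = 10` → n = 10
`c = 24` → c = 24
`a = 16` → a = 16
`flag = (n > c) or (c > a and n < a)` → flag = True
So flag = True

Answer: True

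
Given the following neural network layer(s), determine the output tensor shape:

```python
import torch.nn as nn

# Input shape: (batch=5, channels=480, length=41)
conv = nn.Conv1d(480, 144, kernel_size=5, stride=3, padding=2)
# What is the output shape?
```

Input: (5, 480, 41) -> Output: (5, 144, 14)

Answer: (5, 144, 14)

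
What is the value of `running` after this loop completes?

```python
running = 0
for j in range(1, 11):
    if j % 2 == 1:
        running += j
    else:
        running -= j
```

Add odd, subtract even
`running` takes the values: 0 → 1 → -1 → 2 → -2 → 3 → -3 → 4 → -4 → 5 → -5

Answer: -5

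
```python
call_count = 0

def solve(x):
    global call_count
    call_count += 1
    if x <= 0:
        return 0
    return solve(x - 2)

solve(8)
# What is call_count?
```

Linear recursion stepping by 2: 5 calls from x=8 down to ≤0.

Answer: 5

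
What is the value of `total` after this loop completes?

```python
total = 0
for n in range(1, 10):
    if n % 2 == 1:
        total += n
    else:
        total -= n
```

Add odd, subtract even
`total` takes the values: 0 → 1 → -1 → 2 → -2 → 3 → -3 → 4 → -4 → 5

Answer: 5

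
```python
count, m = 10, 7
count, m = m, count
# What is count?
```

Trace:
`count, m = 10, 7` → count = 10; m = 7
`count, m = m, count` → count = 7; m = 10
So count = 7

Answer: 7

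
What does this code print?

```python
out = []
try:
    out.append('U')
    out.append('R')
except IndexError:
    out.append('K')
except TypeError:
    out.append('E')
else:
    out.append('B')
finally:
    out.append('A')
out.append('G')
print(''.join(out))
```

Execution trace: 'U' (try body) → 'R' (try body, no exception) → 'B' (else) → 'A' (finally) → 'G' (after the try/except). Output: URBAG

Answer: URBAG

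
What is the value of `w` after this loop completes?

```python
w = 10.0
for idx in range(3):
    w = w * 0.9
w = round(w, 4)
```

Exponential decay: 10.0 * 0.9^3
`w` takes the values: 10.0 → 9.0 → 8.1 → 7.29

Answer: 7.29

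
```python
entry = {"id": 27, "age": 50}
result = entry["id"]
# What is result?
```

Trace:
`entry = {"id": 27, "age": 50}` → entry = {'id': 27, 'age': 50}
`result = entry["id"]` → result = 27
So result = 27

Answer: 27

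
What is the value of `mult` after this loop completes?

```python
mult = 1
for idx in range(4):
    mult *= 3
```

3^4 = 81
`mult` takes the values: 1 → 3 → 9 → 27 → 81

Answer: 81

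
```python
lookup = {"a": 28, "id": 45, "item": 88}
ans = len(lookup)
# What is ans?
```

Trace:
`lookup = {"a": 28, "id": 45, "item": 88}` → lookup = {'a': 28, 'id': 45, 'item': 88}
`ans = len(lookup)` → ans = 3
So ans = 3

Answer: 3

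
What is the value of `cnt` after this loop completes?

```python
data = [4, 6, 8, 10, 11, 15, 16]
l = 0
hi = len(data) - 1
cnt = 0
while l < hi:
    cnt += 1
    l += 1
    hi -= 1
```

Iterations until pointers meet (list length 7)
`cnt` takes the values: 0 → 1 → 2 → 3

Answer: 3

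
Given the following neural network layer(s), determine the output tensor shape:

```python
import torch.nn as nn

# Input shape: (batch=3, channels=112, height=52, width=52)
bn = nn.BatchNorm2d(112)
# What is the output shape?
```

Input: (3, 112, 52, 52) -> Output: (3, 112, 52, 52)

Answer: (3, 112, 52, 52)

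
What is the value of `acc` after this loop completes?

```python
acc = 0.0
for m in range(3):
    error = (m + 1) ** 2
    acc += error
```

Sum of squared losses 1² + 2² + ... + 3²
`acc` takes the values: 0.0 → 1.0 → 5.0 → 14.0

Answer: 14.0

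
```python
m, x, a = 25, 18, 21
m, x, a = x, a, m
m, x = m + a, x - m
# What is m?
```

Trace:
`m, x, a = 25, 18, 21` → m = 25; x = 18; a = 21
`m, x, a = x, a, m` → m = 18; x = 21; a = 25
`m, x = m + a, x - m` → m = 43; x = 3
So m = 43

Answer: 43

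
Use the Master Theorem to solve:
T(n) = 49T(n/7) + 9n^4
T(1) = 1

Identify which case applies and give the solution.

a=49, b=7, f(n)=9n^4. log_7(49) = 2. Since c=4 > 2 and the regularity condition holds (49(n/7)^4 = (49/7^4)n^4 with 49/7^4 < 1), Case 3 applies: T(n) = Θ(f(n)) = O(n^4).

Answer: O(n^4) - Case 3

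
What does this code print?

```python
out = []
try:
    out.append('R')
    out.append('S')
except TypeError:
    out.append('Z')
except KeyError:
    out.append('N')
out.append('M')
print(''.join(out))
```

Execution trace: 'R' (try body) → 'S' (try body, no exception) → 'M' (after the try/except). Output: RSM

Answer: RSM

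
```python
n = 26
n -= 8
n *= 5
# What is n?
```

Trace:
`n = 26` → n = 26
`n -= 8` → n = 18
`n *= 5` → n = 90
So n = 90

Answer: 90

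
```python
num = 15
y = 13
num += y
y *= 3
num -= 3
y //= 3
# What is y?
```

Trace:
`num = 15` → num = 15
`y = 13` → y = 13
`num += y` → num = 28
`y *= 3` → y = 39
`num -= 3` → num = 25
`y //= 3` → y = 13
So y = 13

Answer: 13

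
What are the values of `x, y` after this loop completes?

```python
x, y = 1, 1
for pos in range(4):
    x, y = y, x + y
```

Fibonacci: after 4 iterations
`x, y` takes the values: (1, 1) → (1, 2) → (2, 3) → (3, 5) → (5, 8)

Answer: 5, 8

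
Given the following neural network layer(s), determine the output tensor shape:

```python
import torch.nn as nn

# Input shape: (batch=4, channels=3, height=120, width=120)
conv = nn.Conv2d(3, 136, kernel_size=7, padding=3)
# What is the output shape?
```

Input: (4, 3, 120, 120) -> Output: (4, 136, 120, 120)

Answer: (4, 136, 120, 120)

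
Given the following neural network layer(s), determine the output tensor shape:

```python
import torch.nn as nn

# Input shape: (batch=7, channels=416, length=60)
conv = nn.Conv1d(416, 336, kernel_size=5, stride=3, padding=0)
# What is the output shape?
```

Input: (7, 416, 60) -> Output: (7, 336, 19)

Answer: (7, 336, 19)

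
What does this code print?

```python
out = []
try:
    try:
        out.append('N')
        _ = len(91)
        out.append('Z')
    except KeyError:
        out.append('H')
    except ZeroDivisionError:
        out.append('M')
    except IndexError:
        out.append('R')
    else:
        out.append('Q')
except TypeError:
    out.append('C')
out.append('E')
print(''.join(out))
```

Execution trace: 'N' (try body) → 'C' (outer except TypeError) → 'E' (after the try/except). Output: NCE

Answer: NCE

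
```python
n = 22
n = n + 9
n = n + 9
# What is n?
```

Trace:
`n = 22` → n = 22
`n = n + 9` → n = 31
`n = n + 9` → n = 40
So n = 40

Answer: 40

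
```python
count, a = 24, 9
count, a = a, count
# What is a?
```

Trace:
`count, a = 24, 9` → count = 24; a = 9
`count, a = a, count` → count = 9; a = 24
So a = 24

Answer: 24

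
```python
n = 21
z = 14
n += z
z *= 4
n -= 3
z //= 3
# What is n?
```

Trace:
`n = 21` → n = 21
`z = 14` → z = 14
`n += z` → n = 35
`z *= 4` → z = 56
`n -= 3` → n = 32
`z //= 3` → z = 18
So n = 32

Answer: 32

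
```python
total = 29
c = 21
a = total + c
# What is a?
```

Trace:
`total = 29` → total = 29
`c = 21` → c = 21
`a = total + c` → a = 50
So a = 50

Answer: 50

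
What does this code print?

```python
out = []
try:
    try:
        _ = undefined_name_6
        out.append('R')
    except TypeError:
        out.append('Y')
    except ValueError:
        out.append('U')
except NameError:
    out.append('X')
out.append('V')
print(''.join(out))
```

Execution trace: 'X' (outer except NameError) → 'V' (after the try/except). Output: XV

Answer: XV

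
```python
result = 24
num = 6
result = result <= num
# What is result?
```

Trace:
`result = 24` → result = 24
`num = 6` → num = 6
`result = result <= num` → result = False
So result = False

Answer: False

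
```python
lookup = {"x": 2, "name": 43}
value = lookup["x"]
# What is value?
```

Trace:
`lookup = {"x": 2, "name": 43}` → lookup = {'x': 2, 'name': 43}
`value = lookup["x"]` → value = 2
So value = 2

Answer: 2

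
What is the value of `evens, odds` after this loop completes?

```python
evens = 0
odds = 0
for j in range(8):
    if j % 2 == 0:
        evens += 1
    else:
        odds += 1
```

Count evens and odds in range(8)
`evens, odds` takes the values: (0, 0) → (1, 0) → (1, 1) → (2, 1) → (2, 2) → (3, 2) → (3, 3) → (4, 3) → (4, 4)

Answer: 4, 4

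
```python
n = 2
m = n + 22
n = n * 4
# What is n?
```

Trace:
`n = 2` → n = 2
`m = n + 22` → m = 24
`n = n * 4` → n = 8
So n = 8

Answer: 8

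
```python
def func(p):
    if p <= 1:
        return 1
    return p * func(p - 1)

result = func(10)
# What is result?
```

func(10) = 10 * 9 * 8 * 7 * 6 * 5 * 4 * 3 * 2 * 1 = 3628800

Answer: 3628800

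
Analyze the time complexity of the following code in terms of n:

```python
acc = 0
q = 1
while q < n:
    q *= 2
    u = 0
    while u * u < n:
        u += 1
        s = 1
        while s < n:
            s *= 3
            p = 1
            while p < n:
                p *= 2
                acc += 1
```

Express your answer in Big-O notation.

Each loop level contributes: log n × √n × log n × log n. Multiplying the contributions gives O(√n log^3 n).

Answer: O(√n log^3 n)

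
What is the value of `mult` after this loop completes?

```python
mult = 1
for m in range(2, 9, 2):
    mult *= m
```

Product of even numbers 2 to 8
`mult` takes the values: 1 → 2 → 8 → 48 → 384

Answer: 384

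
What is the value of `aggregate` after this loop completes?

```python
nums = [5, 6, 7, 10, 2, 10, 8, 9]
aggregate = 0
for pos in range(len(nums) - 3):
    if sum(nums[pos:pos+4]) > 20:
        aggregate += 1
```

Count windows with sum > 20
`aggregate` takes the values: 0 → 1 → 2 → 3 → 4 → 5

Answer: 5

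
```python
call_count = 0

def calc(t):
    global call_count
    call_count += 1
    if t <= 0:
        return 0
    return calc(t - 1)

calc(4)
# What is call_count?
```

Linear recursion stepping by 1: 5 calls from t=4 down to ≤0.

Answer: 5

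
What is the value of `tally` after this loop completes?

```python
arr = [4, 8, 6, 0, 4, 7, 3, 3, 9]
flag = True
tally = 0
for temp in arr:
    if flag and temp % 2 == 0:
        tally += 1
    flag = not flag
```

Count even values at even positions
`tally` takes the values: 0 → 1 → 2 → 3

Answer: 3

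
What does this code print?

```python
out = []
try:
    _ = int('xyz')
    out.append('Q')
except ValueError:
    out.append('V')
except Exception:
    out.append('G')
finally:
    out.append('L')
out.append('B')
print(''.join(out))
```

Execution trace: 'V' (except ValueError) → 'L' (finally) → 'B' (after the try/except). Output: VLB

Answer: VLB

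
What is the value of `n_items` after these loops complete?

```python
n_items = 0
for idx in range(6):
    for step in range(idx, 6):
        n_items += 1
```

Upper triangle: 6 + 5 + ... + 1
`n_items` takes the values: 0 → 1 → 2 → 3 → 4 → 5 → 6 → 7 → 8 → 9 → 10 → 11 → 12 → 13 → 14 → 15 → 16 → 17 → 18 → 19 → 20 → 21

Answer: 21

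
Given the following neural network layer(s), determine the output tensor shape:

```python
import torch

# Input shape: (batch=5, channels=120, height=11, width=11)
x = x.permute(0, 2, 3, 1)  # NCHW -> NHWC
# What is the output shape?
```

Input: (5, 120, 11, 11) -> Output: (5, 11, 11, 120)

Answer: (5, 11, 11, 120)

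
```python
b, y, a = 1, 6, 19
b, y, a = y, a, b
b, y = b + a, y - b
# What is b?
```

Trace:
`b, y, a = 1, 6, 19` → b = 1; y = 6; a = 19
`b, y, a = y, a, b` → b = 6; y = 19; a = 1
`b, y = b + a, y - b` → b = 7; y = 13
So b = 7

Answer: 7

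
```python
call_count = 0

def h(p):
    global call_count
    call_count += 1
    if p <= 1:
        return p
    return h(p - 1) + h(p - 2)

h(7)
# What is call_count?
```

Calls(p) = 1 + Calls(p-1) + Calls(p-2); Calls(0)=Calls(1)=1. For p=7 this gives 41.

Answer: 41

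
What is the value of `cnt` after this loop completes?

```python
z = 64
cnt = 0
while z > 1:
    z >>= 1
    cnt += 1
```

Count right shifts until 1
`cnt` takes the values: 0 → 1 → 2 → 3 → 4 → 5 → 6

Answer: 6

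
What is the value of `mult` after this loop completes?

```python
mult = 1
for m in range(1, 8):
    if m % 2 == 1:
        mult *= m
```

Product of odd numbers 1 to 7
`mult` takes the values: 1 → 3 → 15 → 105

Answer: 105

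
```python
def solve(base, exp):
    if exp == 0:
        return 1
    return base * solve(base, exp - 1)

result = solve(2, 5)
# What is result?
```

solve(2, 5) = 2 * 2 * 2 * 2 * 2 = 32

Answer: 32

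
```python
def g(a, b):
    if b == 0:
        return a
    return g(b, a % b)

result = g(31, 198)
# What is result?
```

g(31, 198) -> g(198, 31) -> g(31, 12) -> g(12, 7) -> g(7, 5) -> g(5, 2) -> g(2, 1) -> g(1, 0) -> 1

Answer: 1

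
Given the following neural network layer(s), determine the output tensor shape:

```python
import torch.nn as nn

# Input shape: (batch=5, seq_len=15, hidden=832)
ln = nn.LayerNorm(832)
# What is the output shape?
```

Input: (5, 15, 832) -> Output: (5, 15, 832)

Answer: (5, 15, 832)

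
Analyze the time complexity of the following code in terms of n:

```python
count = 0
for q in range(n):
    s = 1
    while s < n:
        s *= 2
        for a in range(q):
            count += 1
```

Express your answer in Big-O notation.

Each loop level contributes: n × log n × n. Multiplying the contributions gives O(n^2 log n).

Answer: O(n^2 log n)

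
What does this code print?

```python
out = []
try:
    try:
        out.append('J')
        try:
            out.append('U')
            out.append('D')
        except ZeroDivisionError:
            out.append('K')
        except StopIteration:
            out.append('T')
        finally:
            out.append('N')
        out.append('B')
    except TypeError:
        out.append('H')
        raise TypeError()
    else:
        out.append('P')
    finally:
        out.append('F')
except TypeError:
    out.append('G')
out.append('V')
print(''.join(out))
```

Execution trace: 'J' (try body) → 'U' (inner try body) → 'D' (inner try body, no exception) → 'N' (inner finally) → 'B' (try body, no exception) → 'P' (else) → 'F' (finally) → 'V' (after the try/except). Output: JUDNBPFV

Answer: JUDNBPFV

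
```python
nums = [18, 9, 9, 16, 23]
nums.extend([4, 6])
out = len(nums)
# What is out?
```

Trace:
`nums = [18, 9, 9, 16, 23]` → nums = [18, 9, 9, 16, 23]
`nums.extend([4, 6])` → nums = [18, 9, 9, 16, 23, 4, 6]
`out = len(nums)` → out = 7
So out = 7

Answer: 7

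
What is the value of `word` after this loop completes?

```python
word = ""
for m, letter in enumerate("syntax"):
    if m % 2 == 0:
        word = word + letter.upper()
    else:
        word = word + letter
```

Uppercase even positions in 'syntax'
`word` takes the values: "" → "S" → "Sy" → "SyN" → "SyNt" → "SyNtA" → "SyNtAx"

Answer: "SyNtAx"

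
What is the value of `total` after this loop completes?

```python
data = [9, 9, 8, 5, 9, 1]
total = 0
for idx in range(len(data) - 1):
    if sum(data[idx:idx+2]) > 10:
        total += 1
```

Count windows with sum > 10
`total` takes the values: 0 → 1 → 2 → 3 → 4

Answer: 4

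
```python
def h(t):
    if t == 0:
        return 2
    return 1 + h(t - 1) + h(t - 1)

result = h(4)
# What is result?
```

h(t) = 1 + 2·h(t-1), h(0)=2. Closed form: (2+1)·2^4 - 1 = 47.

Answer: 47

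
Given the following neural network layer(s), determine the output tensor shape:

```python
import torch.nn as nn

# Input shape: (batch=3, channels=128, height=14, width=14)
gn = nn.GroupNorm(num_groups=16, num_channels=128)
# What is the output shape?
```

Input: (3, 128, 14, 14) -> Output: (3, 128, 14, 14)

Answer: (3, 128, 14, 14)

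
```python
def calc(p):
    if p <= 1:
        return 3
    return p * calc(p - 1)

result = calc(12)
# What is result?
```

calc(12) = 12 * 11 * 10 * 9 * 8 * 7 * 6 * 5 * 4 * 3 * 2 * 3 = 1437004800

Answer: 1437004800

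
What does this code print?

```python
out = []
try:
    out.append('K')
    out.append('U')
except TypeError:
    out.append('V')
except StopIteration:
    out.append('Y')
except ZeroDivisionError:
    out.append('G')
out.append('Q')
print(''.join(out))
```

Execution trace: 'K' (try body) → 'U' (try body, no exception) → 'Q' (after the try/except). Output: KUQ

Answer: KUQ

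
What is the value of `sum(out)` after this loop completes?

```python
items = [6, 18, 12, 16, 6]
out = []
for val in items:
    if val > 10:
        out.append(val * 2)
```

Sum of doubled values > 10
`out` takes the values: [] → [36] → [36, 24] → [36, 24, 32]
So `sum(out)` = 92

Answer: 92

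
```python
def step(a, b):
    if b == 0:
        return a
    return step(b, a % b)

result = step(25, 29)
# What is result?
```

step(25, 29) -> step(29, 25) -> step(25, 4) -> step(4, 1) -> step(1, 0) -> 1

Answer: 1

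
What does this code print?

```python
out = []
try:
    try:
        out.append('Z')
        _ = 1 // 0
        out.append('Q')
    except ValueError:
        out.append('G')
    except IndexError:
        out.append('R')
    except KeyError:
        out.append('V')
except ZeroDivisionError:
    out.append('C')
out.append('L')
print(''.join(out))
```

Execution trace: 'Z' (try body) → 'C' (outer except ZeroDivisionError) → 'L' (after the try/except). Output: ZCL

Answer: ZCL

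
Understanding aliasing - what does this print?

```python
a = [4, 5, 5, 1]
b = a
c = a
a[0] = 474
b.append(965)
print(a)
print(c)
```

Key concept: multiple aliases.
Step by step:
`a = [4, 5, 5, 1]` → a = [4, 5, 5, 1]
`b = a` → b = [4, 5, 5, 1] (same object as a)
`c = a` → c = [4, 5, 5, 1] (same object as a, b)
`a[0] = 474` → a = [474, 5, 5, 1] (same object as b, c); b = [474, 5, 5, 1] (same object as a, c); c = [474, 5, 5, 1] (same object as a, b)
`b.append(965)` → a = [474, 5, 5, 1, 965] (same object as b, c); b = [474, 5, 5, 1, 965] (same object as a, c); c = [474, 5, 5, 1, 965] (same object as a, b)
`print(a)` → prints [474, 5, 5, 1, 965]
`print(c)` → prints [474, 5, 5, 1, 965]

Answer:
[474, 5, 5, 1, 965]
[474, 5, 5, 1, 965]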